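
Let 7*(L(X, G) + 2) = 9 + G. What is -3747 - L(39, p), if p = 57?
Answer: -26281/7 ≈ -3754.4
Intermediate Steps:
L(X, G) = -5/7 + G/7 (L(X, G) = -2 + (9 + G)/7 = -2 + (9/7 + G/7) = -5/7 + G/7)
-3747 - L(39, p) = -3747 - (-5/7 + (⅐)*57) = -3747 - (-5/7 + 57/7) = -3747 - 1*52/7 = -3747 - 52/7 = -26281/7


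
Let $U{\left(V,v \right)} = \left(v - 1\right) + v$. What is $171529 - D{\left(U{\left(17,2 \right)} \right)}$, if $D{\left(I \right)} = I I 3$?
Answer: $171502$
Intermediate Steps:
$U{\left(V,v \right)} = -1 + 2 v$ ($U{\left(V,v \right)} = \left(-1 + v\right) + v = -1 + 2 v$)
$D{\left(I \right)} = 3 I^{2}$ ($D{\left(I \right)} = I^{2} \cdot 3 = 3 I^{2}$)
$171529 - D{\left(U{\left(17,2 \right)} \right)} = 171529 - 3 \left(-1 + 2 \cdot 2\right)^{2} = 171529 - 3 \left(-1 + 4\right)^{2} = 171529 - 3 \cdot 3^{2} = 171529 - 3 \cdot 9 = 171529 - 27 = 171502$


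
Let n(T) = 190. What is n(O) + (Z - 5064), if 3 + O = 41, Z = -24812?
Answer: -29686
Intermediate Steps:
O = 38 (O = -3 + 41 = 38)
n(O) + (Z - 5064) = 190 + (-24812 - 5064) = 190 - 29876 = -29686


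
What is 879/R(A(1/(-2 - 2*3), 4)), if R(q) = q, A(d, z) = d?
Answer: -7032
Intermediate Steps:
879/R(A(1/(-2 - 2*3), 4)) = 879/(1/(-2 - 2*3)) = 879/(1/(-2 - 6)) = 879/(1/(-8)) = 879/(-⅛) = 879*(-8) = -7032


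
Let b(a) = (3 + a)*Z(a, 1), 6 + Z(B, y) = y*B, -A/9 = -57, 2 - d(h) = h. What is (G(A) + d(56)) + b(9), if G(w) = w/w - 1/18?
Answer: -307/18 ≈ -17.056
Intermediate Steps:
d(h) = 2 - h
A = 513 (A = -9*(-57) = 513)
Z(B, y) = -6 + B*y (Z(B, y) = -6 + y*B = -6 + B*y)
G(w) = 17/18 (G(w) = 1 - 1*1/18 = 1 - 1/18 = 17/18)
b(a) = (-6 + a)*(3 + a) (b(a) = (3 + a)*(-6 + a*1) = (3 + a)*(-6 + a) = (-6 + a)*(3 + a))
(G(A) + d(56)) + b(9) = (17/18 + (2 - 1*56)) + (-6 + 9)*(3 + 9) = (17/18 + (2 - 56)) + 3*12 = (17/18 - 54) + 36 = -955/18 + 36 = -307/18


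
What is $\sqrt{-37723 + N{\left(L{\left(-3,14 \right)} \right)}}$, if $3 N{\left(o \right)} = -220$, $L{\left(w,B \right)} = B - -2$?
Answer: $\frac{i \sqrt{340167}}{3} \approx 194.41 i$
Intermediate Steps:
$L{\left(w,B \right)} = 2 + B$ ($L{\left(w,B \right)} = B + 2 = 2 + B$)
$N{\left(o \right)} = - \frac{220}{3}$ ($N{\left(o \right)} = \frac{1}{3} \left(-220\right) = - \frac{220}{3}$)
$\sqrt{-37723 + N{\left(L{\left(-3,14 \right)} \right)}} = \sqrt{-37723 - \frac{220}{3}} = \sqrt{- \frac{113389}{3}} = \frac{i \sqrt{340167}}{3}$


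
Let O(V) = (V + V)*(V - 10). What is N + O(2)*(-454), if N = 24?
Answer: 14552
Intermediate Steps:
O(V) = 2*V*(-10 + V) (O(V) = (2*V)*(-10 + V) = 2*V*(-10 + V))
N + O(2)*(-454) = 24 + (2*2*(-10 + 2))*(-454) = 24 + (2*2*(-8))*(-454) = 24 - 32*(-454) = 24 + 14528 = 14552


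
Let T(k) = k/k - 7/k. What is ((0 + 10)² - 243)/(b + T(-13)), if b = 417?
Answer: -1859/5441 ≈ -0.34167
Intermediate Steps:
T(k) = 1 - 7/k
((0 + 10)² - 243)/(b + T(-13)) = ((0 + 10)² - 243)/(417 + (-7 - 13)/(-13)) = (10² - 243)/(417 - 1/13*(-20)) = (100 - 243)/(417 + 20/13) = -143/5441/13 = -143*13/5441 = -1859/5441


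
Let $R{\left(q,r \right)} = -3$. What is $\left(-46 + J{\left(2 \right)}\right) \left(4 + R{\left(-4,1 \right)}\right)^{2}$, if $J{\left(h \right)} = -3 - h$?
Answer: $-51$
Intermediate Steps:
$\left(-46 + J{\left(2 \right)}\right) \left(4 + R{\left(-4,1 \right)}\right)^{2} = \left(-46 - 5\right) \left(4 - 3\right)^{2} = \left(-46 - 5\right) 1^{2} = \left(-46 - 5\right) 1 = \left(-51\right) 1 = -51$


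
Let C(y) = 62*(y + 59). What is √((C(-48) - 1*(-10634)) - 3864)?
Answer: 18*√23 ≈ 86.325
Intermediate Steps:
C(y) = 3658 + 62*y (C(y) = 62*(59 + y) = 3658 + 62*y)
√((C(-48) - 1*(-10634)) - 3864) = √(((3658 + 62*(-48)) - 1*(-10634)) - 3864) = √(((3658 - 2976) + 10634) - 3864) = √((682 + 10634) - 3864) = √(11316 - 3864) = √7452 = 18*√23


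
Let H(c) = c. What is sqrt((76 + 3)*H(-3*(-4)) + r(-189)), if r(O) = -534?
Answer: 3*sqrt(46) ≈ 20.347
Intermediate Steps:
sqrt((76 + 3)*H(-3*(-4)) + r(-189)) = sqrt((76 + 3)*(-3*(-4)) - 534) = sqrt(79*12 - 534) = sqrt(948 - 534) = sqrt(414) = 3*sqrt(46)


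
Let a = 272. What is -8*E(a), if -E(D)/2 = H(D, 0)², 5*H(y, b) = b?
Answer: 0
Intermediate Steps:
H(y, b) = b/5
E(D) = 0 (E(D) = -2*((⅕)*0)² = -2*0² = -2*0 = 0)
-8*E(a) = -8*0 = 0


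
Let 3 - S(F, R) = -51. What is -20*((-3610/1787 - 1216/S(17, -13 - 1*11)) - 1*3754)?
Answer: 3646214240/48249 ≈ 75571.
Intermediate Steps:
S(F, R) = 54 (S(F, R) = 3 - 1*(-51) = 3 + 51 = 54)
-20*((-3610/1787 - 1216/S(17, -13 - 1*11)) - 1*3754) = -20*((-3610/1787 - 1216/54) - 1*3754) = -20*((-3610*1/1787 - 1216*1/54) - 3754) = -20*((-3610/1787 - 608/27) - 3754) = -20*(-1183966/48249 - 3754) = -20*(-182310712/48249) = 3646214240/48249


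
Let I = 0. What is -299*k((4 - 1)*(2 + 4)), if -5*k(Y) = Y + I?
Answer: 5382/5 ≈ 1076.4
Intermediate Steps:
k(Y) = -Y/5 (k(Y) = -(Y + 0)/5 = -Y/5)
-299*k((4 - 1)*(2 + 4)) = -(-299)*(4 - 1)*(2 + 4)/5 = -(-299)*3*6/5 = -(-299)*18/5 = -299*(-18/5) = 5382/5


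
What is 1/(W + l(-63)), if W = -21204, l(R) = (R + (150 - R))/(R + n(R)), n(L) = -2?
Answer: -13/275682 ≈ -4.7156e-5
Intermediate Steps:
l(R) = 150/(-2 + R) (l(R) = (R + (150 - R))/(R - 2) = 150/(-2 + R))
1/(W + l(-63)) = 1/(-21204 + 150/(-2 - 63)) = 1/(-21204 + 150/(-65)) = 1/(-21204 + 150*(-1/65)) = 1/(-21204 - 30/13) = 1/(-275682/13) = -13/275682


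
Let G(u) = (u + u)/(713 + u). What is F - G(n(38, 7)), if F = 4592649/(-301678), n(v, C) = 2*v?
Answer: -3669455117/238023942 ≈ -15.416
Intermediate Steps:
G(u) = 2*u/(713 + u) (G(u) = (2*u)/(713 + u) = 2*u/(713 + u))
F = -4592649/301678 (F = 4592649*(-1/301678) = -4592649/301678 ≈ -15.224)
F - G(n(38, 7)) = -4592649/301678 - 2*2*38/(713 + 2*38) = -4592649/301678 - 2*76/(713 + 76) = -4592649/301678 - 2*76/789 = -4592649/301678 - 1*152/789 = -4592649/301678 - 152/789 = -3669455117/238023942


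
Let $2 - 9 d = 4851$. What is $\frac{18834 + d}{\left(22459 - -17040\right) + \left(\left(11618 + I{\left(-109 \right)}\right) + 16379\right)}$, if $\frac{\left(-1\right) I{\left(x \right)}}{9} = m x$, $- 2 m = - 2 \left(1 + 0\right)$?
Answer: $\frac{164657}{616293} \approx 0.26717$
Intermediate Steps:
$d = - \frac{4849}{9}$ ($d = \frac{2}{9} - 539 = - \frac{4849}{9} \approx -538.78$)
$m = 1$ ($m = - \frac{\left(-2\right) \left(1 + 0\right)}{2} = - \frac{\left(-2\right) 1}{2} = \left(- \frac{1}{2}\right) \left(-2\right) = 1$)
$I{\left(x \right)} = - 9 x$ ($I{\left(x \right)} = - 9 \cdot 1 x = - 9 x$)
$\frac{18834 + d}{\left(22459 - -17040\right) + \left(\left(11618 + I{\left(-109 \right)}\right) + 16379\right)} = \frac{18834 - \frac{4849}{9}}{\left(22459 - -17040\right) + \left(\left(11618 - -981\right) + 16379\right)} = \frac{164657}{9 \left(\left(22459 + 17040\right) + \left(\left(11618 + 981\right) + 16379\right)\right)} = \frac{164657}{9 \left(39499 + \left(12599 + 16379\right)\right)} = \frac{164657}{9 \left(39499 + 28978\right)} = \frac{164657}{9 \cdot 68477} = \frac{164657}{9} \cdot \frac{1}{68477} = \frac{164657}{616293}$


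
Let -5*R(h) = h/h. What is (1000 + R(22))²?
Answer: 24990001/25 ≈ 9.9960e+5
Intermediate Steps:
R(h) = -⅕ (R(h) = -h/(5*h) = -⅕*1 = -⅕)
(1000 + R(22))² = (1000 - ⅕)² = (4999/5)² = 24990001/25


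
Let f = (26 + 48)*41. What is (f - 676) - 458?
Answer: 1900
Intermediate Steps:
f = 3034 (f = 74*41 = 3034)
(f - 676) - 458 = (3034 - 676) - 458 = 2358 - 458 = 1900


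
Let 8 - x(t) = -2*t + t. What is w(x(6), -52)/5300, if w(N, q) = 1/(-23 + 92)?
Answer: 1/365700 ≈ 2.7345e-6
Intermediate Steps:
x(t) = 8 + t (x(t) = 8 - (-2*t + t) = 8 - (-1)*t = 8 + t)
w(N, q) = 1/69
w(x(6), -52)/5300 = (1/69)/5300 = (1/69)*(1/5300) = 1/365700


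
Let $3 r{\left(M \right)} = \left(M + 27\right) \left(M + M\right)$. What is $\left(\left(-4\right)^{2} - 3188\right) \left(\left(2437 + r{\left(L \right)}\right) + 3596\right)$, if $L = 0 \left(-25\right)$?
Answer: $-19136676$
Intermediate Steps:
$L = 0$
$r{\left(M \right)} = \frac{2 M \left(27 + M\right)}{3}$ ($r{\left(M \right)} = \frac{\left(M + 27\right) \left(M + M\right)}{3} = \frac{\left(27 + M\right) 2 M}{3} = \frac{2 M \left(27 + M\right)}{3}$)
$\left(\left(-4\right)^{2} - 3188\right) \left(\left(2437 + r{\left(L \right)}\right) + 3596\right) = \left(\left(-4\right)^{2} - 3188\right) \left(\left(2437 + \frac{2}{3} \cdot 0 \left(27 + 0\right)\right) + 3596\right) = \left(16 - 3188\right) \left(\left(2437 + \frac{2}{3} \cdot 0 \cdot 27\right) + 3596\right) = - 3172 \left(\left(2437 + 0\right) + 3596\right) = - 3172 \left(2437 + 3596\right) = \left(-3172\right) 6033 = -19136676$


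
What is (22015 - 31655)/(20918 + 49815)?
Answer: -9640/70733 ≈ -0.13629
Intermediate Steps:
(22015 - 31655)/(20918 + 49815) = -9640/70733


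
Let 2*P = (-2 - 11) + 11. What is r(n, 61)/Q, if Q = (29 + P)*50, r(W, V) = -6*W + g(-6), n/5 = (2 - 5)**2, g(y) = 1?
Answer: -269/1400 ≈ -0.19214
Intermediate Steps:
n = 45 (n = 5*(2 - 5)**2 = 5*(-3)**2 = 5*9 = 45)
P = -1 (P = ((-2 - 11) + 11)/2 = (-13 + 11)/2 = (1/2)*(-2) = -1)
r(W, V) = 1 - 6*W (r(W, V) = -6*W + 1 = 1 - 6*W)
Q = 1400 (Q = (29 - 1)*50 = 28*50 = 1400)
r(n, 61)/Q = (1 - 6*45)/1400 = (1 - 270)*(1/1400) = -269*1/1400 = -269/1400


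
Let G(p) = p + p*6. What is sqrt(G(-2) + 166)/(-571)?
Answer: -2*sqrt(38)/571 ≈ -0.021592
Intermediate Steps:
G(p) = 7*p (G(p) = p + 6*p = 7*p)
sqrt(G(-2) + 166)/(-571) = sqrt(7*(-2) + 166)/(-571) = sqrt(-14 + 166)*(-1/571) = sqrt(152)*(-1/571) = (2*sqrt(38))*(-1/571) = -2*sqrt(38)/571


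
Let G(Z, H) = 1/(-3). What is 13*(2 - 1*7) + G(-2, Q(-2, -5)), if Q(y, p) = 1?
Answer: -196/3 ≈ -65.333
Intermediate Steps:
G(Z, H) = -1/3
13*(2 - 1*7) + G(-2, Q(-2, -5)) = 13*(2 - 1*7) - 1/3 = 13*(2 - 7) - 1/3 = 13*(-5) - 1/3 = -65 - 1/3 = -196/3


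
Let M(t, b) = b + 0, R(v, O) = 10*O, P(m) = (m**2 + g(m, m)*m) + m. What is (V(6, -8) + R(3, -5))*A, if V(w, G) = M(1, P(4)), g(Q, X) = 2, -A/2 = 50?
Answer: 2200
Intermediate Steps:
A = -100 (A = -2*50 = -100)
P(m) = m**2 + 3*m (P(m) = (m**2 + 2*m) + m = m**2 + 3*m)
M(t, b) = b
V(w, G) = 28 (V(w, G) = 4*(3 + 4) = 4*7 = 28)
(V(6, -8) + R(3, -5))*A = (28 + 10*(-5))*(-100) = (28 - 50)*(-100) = -22*(-100) = 2200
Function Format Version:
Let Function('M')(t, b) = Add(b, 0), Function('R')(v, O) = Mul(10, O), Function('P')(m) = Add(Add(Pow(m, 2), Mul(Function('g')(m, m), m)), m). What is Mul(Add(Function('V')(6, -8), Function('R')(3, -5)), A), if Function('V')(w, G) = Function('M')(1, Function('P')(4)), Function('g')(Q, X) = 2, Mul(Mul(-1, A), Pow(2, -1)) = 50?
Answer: 2200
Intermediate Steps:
A = -100 (A = Mul(-2, 50) = -100)
Function('P')(m) = Add(Pow(m, 2), Mul(3, m)) (Function('P')(m) = Add(Add(Pow(m, 2), Mul(2, m)), m) = Add(Pow(m, 2), Mul(3, m)))
Function('M')(t, b) = b
Function('V')(w, G) = 28 (Function('V')(w, G) = Mul(4, Add(3, 4)) = Mul(4, 7) = 28)
Mul(Add(Function('V')(6, -8), Function('R')(3, -5)), A) = Mul(Add(28, Mul(10, -5)), -100) = Mul(Add(28, -50), -100) = Mul(-22, -100) = 2200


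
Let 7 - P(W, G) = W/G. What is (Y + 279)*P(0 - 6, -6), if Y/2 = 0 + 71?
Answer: 2526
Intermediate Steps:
P(W, G) = 7 - W/G
Y = 142 (Y = 2*(0 + 71) = 2*71 = 142)
(Y + 279)*P(0 - 6, -6) = (142 + 279)*(7 - 1*(0 - 6)/(-6)) = 421*(7 - 1*(-6)*(-⅙)) = 421*(7 - 1) = 421*6 = 2526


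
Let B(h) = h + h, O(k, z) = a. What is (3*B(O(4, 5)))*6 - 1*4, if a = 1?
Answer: 32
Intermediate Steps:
O(k, z) = 1
B(h) = 2*h
(3*B(O(4, 5)))*6 - 1*4 = (3*(2*1))*6 - 1*4 = (3*2)*6 - 4 = 6*6 - 4 = 36 - 4 = 32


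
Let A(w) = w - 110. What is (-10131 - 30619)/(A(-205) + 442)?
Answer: -40750/127 ≈ -320.87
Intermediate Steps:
A(w) = -110 + w
(-10131 - 30619)/(A(-205) + 442) = (-10131 - 30619)/((-110 - 205) + 442) = -40750/(-315 + 442) = -40750/127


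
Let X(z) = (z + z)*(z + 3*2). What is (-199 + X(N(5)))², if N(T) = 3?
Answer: 21025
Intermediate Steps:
X(z) = 2*z*(6 + z) (X(z) = (2*z)*(z + 6) = (2*z)*(6 + z) = 2*z*(6 + z))
(-199 + X(N(5)))² = (-199 + 2*3*(6 + 3))² = (-199 + 2*3*9)² = (-199 + 54)² = (-145)² = 21025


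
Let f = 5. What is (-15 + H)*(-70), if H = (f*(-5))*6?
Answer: 11550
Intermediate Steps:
H = -150 (H = (5*(-5))*6 = -25*6 = -150)
(-15 + H)*(-70) = (-15 - 150)*(-70) = -165*(-70) = 11550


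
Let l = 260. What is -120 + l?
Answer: 140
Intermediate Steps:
-120 + l = -120 + 260 = 140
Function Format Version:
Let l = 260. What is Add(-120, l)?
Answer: 140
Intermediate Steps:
Add(-120, l) = Add(-120, 260) = 140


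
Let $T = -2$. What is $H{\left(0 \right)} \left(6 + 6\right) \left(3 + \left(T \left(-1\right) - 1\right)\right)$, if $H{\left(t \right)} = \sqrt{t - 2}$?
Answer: $48 i \sqrt{2} \approx 67.882 i$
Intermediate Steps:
$H{\left(t \right)} = \sqrt{-2 + t}$
$H{\left(0 \right)} \left(6 + 6\right) \left(3 + \left(T \left(-1\right) - 1\right)\right) = \sqrt{-2 + 0} \left(6 + 6\right) \left(3 - -1\right) = \sqrt{-2} \cdot 12 \left(3 + \left(2 - 1\right)\right) = i \sqrt{2} \cdot 12 \left(3 + 1\right) = 12 i \sqrt{2} \cdot 4 = 48 i \sqrt{2}$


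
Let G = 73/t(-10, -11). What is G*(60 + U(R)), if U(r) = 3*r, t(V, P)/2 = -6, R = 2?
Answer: -803/2 ≈ -401.50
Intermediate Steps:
t(V, P) = -12 (t(V, P) = 2*(-6) = -12)
G = -73/12 (G = 73/(-12) = 73*(-1/12) = -73/12 ≈ -6.0833)
G*(60 + U(R)) = -73*(60 + 3*2)/12 = -73*(60 + 6)/12 = -73/12*66 = -803/2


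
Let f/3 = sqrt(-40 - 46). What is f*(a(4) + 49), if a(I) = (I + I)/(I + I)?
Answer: 150*I*sqrt(86) ≈ 1391.0*I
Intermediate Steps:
f = 3*I*sqrt(86) (f = 3*sqrt(-40 - 46) = 3*sqrt(-86) = 3*(I*sqrt(86)) = 3*I*sqrt(86) ≈ 27.821*I)
a(I) = 1 (a(I) = (2*I)/((2*I)) = (2*I)*(1/(2*I)) = 1)
f*(a(4) + 49) = (3*I*sqrt(86))*(1 + 49) = (3*I*sqrt(86))*50 = 150*I*sqrt(86)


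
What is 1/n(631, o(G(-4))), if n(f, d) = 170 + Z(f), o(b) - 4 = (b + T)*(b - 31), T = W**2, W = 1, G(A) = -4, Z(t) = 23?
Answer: 1/193 ≈ 0.0051813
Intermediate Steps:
T = 1 (T = 1**2 = 1)
o(b) = 4 + (1 + b)*(-31 + b) (o(b) = 4 + (b + 1)*(b - 31) = 4 + (1 + b)*(-31 + b))
n(f, d) = 193 (n(f, d) = 170 + 23 = 193)
1/n(631, o(G(-4))) = 1/193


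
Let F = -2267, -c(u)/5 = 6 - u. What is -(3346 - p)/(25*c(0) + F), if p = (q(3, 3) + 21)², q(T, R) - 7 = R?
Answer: 2385/3017 ≈ 0.79052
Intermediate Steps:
c(u) = -30 + 5*u (c(u) = -5*(6 - u) = -30 + 5*u)
q(T, R) = 7 + R
p = 961 (p = ((7 + 3) + 21)² = (10 + 21)² = 31² = 961)
-(3346 - p)/(25*c(0) + F) = -(3346 - 1*961)/(25*(-30 + 5*0) - 2267) = -(3346 - 961)/(25*(-30 + 0) - 2267) = -2385/(25*(-30) - 2267) = -2385/(-750 - 2267) = -2385/(-3017) = -2385*(-1)/3017 = -1*(-2385/3017) = 2385/3017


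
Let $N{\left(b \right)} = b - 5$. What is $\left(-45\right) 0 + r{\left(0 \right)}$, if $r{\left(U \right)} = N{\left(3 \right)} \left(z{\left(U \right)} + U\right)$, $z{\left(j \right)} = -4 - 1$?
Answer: $10$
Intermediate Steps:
$N{\left(b \right)} = -5 + b$
$z{\left(j \right)} = -5$ ($z{\left(j \right)} = -4 - 1 = -5$)
$r{\left(U \right)} = 10 - 2 U$ ($r{\left(U \right)} = \left(-5 + 3\right) \left(-5 + U\right) = - 2 \left(-5 + U\right) = 10 - 2 U$)
$\left(-45\right) 0 + r{\left(0 \right)} = \left(-45\right) 0 + \left(10 - 0\right) = 0 + \left(10 + 0\right) = 0 + 10 = 10$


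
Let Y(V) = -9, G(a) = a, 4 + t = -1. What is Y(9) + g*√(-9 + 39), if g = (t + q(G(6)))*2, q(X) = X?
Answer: -9 + 2*√30 ≈ 1.9545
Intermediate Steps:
t = -5 (t = -4 - 1 = -5)
g = 2 (g = (-5 + 6)*2 = 1*2 = 2)
Y(9) + g*√(-9 + 39) = -9 + 2*√(-9 + 39) = -9 + 2*√30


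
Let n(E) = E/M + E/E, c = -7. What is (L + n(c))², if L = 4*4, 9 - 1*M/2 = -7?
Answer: 288369/1024 ≈ 281.61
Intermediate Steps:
M = 32 (M = 18 - 2*(-7) = 18 + 14 = 32)
L = 16
n(E) = 1 + E/32 (n(E) = E/32 + E/E = E*(1/32) + 1 = E/32 + 1 = 1 + E/32)
(L + n(c))² = (16 + (1 + (1/32)*(-7)))² = (16 + (1 - 7/32))² = (16 + 25/32)² = (537/32)² = 288369/1024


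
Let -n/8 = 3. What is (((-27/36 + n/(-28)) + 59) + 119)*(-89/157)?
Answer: -443843/4396 ≈ -100.97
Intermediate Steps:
n = -24 (n = -8*3 = -24)
(((-27/36 + n/(-28)) + 59) + 119)*(-89/157) = (((-27/36 - 24/(-28)) + 59) + 119)*(-89/157) = (((-27*1/36 - 24*(-1/28)) + 59) + 119)*(-89*1/157) = (((-3/4 + 6/7) + 59) + 119)*(-89/157) = ((3/28 + 59) + 119)*(-89/157) = (1655/28 + 119)*(-89/157) = (4987/28)*(-89/157) = -443843/4396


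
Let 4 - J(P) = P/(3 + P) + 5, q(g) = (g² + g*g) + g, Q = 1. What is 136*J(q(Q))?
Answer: -204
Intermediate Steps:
q(g) = g + 2*g² (q(g) = (g² + g²) + g = 2*g² + g = g + 2*g²)
J(P) = -1 - P/(3 + P) (J(P) = 4 - (P/(3 + P) + 5) = 4 - (5 + P/(3 + P)) = 4 + (-5 - P/(3 + P)) = -1 - P/(3 + P))
136*J(q(Q)) = 136*((-3 - 2*(1 + 2*1))/(3 + 1*(1 + 2*1))) = 136*((-3 - 2*(1 + 2))/(3 + 1*(1 + 2))) = 136*((-3 - 2*3)/(3 + 1*3)) = 136*((-3 - 2*3)/(3 + 3)) = 136*((-3 - 6)/6) = 136*((⅙)*(-9)) = 136*(-3/2) = -204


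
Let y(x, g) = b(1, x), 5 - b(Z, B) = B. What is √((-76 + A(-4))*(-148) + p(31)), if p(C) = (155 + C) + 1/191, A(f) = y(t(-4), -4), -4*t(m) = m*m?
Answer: 3*√40947917/191 ≈ 100.51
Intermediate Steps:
b(Z, B) = 5 - B
t(m) = -m²/4 (t(m) = -m*m/4 = -m²/4)
y(x, g) = 5 - x
A(f) = 9 (A(f) = 5 - (-1)*(-4)²/4 = 5 - (-1)*16/4 = 5 - 1*(-4) = 5 + 4 = 9)
p(C) = 29606/191 + C (p(C) = (155 + C) + 1/191 = 29606/191 + C)
√((-76 + A(-4))*(-148) + p(31)) = √((-76 + 9)*(-148) + (29606/191 + 31)) = √(-67*(-148) + 35527/191) = √(9916 + 35527/191) = √(1929483/191) = 3*√40947917/191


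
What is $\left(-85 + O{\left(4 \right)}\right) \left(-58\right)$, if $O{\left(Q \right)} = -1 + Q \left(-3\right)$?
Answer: $5684$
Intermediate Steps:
$O{\left(Q \right)} = -1 - 3 Q$
$\left(-85 + O{\left(4 \right)}\right) \left(-58\right) = \left(-85 - 13\right) \left(-58\right) = \left(-98\right) \left(-58\right) = 5684$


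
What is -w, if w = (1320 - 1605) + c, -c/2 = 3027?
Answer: 6339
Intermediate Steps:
c = -6054 (c = -2*3027 = -6054)
w = -6339 (w = (1320 - 1605) - 6054 = -285 - 6054 = -6339)
-w = -1*(-6339) = 6339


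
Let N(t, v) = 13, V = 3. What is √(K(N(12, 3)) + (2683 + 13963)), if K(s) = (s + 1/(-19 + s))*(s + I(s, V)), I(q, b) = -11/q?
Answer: 7*√521547/39 ≈ 129.62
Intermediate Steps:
K(s) = (s + 1/(-19 + s))*(s - 11/s)
√(K(N(12, 3)) + (2683 + 13963)) = √((-11 + 13*(209 + 13³ - 19*13² - 10*13))/(13*(-19 + 13)) + (2683 + 13963)) = √((1/13)*(-11 + 13*(209 + 2197 - 19*169 - 130))/(-6) + 16646) = √((1/13)*(-⅙)*(-11 + 13*(209 + 2197 - 3211 - 130)) + 16646) = √((1/13)*(-⅙)*(-11 + 13*(-935)) + 16646) = √((1/13)*(-⅙)*(-11 - 12155) + 16646) = √((1/13)*(-⅙)*(-12166) + 16646) = √(6083/39 + 16646) = √(655277/39) = 7*√521547/39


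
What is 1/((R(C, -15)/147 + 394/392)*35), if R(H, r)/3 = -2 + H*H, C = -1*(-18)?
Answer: 28/7425 ≈ 0.0037710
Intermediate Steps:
C = 18
R(H, r) = -6 + 3*H**2 (R(H, r) = 3*(-2 + H*H) = 3*(-2 + H**2) = -6 + 3*H**2)
1/((R(C, -15)/147 + 394/392)*35) = 1/(((-6 + 3*18**2)/147 + 394/392)*35) = 1/(((-6 + 3*324)*(1/147) + 394*(1/392))*35) = 1/(((-6 + 972)*(1/147) + 197/196)*35) = 1/((966*(1/147) + 197/196)*35) = 1/((46/7 + 197/196)*35) = 1/((1485/196)*35) = 1/(7425/28) = 28/7425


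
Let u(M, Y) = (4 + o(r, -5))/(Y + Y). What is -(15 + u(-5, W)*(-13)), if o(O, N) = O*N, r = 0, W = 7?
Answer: -79/7 ≈ -11.286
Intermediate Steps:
o(O, N) = N*O
u(M, Y) = 2/Y (u(M, Y) = (4 - 5*0)/(Y + Y) = (4 + 0)/((2*Y)) = 4*(1/(2*Y)) = 2/Y)
-(15 + u(-5, W)*(-13)) = -(15 + (2/7)*(-13)) = -(15 - 26/7) = -1*79/7 = -79/7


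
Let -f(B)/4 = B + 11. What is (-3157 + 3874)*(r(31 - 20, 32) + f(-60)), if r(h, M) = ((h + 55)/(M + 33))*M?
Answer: 10648884/65 ≈ 1.6383e+5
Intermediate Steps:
f(B) = -44 - 4*B (f(B) = -4*(B + 11) = -4*(11 + B) = -44 - 4*B)
r(h, M) = M*(55 + h)/(33 + M) (r(h, M) = ((55 + h)/(33 + M))*M = M*(55 + h)/(33 + M))
(-3157 + 3874)*(r(31 - 20, 32) + f(-60)) = (-3157 + 3874)*(32*(55 + (31 - 20))/(33 + 32) + (-44 - 4*(-60))) = 717*(32*(55 + 11)/65 + (-44 + 240)) = 717*(32*(1/65)*66 + 196) = 717*(2112/65 + 196) = 717*(14852/65) = 10648884/65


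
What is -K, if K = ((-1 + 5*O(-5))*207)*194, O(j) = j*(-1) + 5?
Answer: -1967742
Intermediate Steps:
O(j) = 5 - j (O(j) = -j + 5 = 5 - j)
K = 1967742 (K = ((-1 + 5*(5 - 1*(-5)))*207)*194 = ((-1 + 5*(5 + 5))*207)*194 = ((-1 + 5*10)*207)*194 = ((-1 + 50)*207)*194 = (49*207)*194 = 10143*194 = 1967742)
-K = -1*1967742 = -1967742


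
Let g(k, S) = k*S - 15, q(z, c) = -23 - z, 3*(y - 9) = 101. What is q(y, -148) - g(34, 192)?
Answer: -19736/3 ≈ -6578.7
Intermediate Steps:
y = 128/3 (y = 9 + (⅓)*101 = 9 + 101/3 = 128/3 ≈ 42.667)
g(k, S) = -15 + S*k (g(k, S) = S*k - 15 = -15 + S*k)
q(y, -148) - g(34, 192) = (-23 - 1*128/3) - (-15 + 192*34) = (-23 - 128/3) - (-15 + 6528) = -197/3 - 1*6513 = -197/3 - 6513 = -19736/3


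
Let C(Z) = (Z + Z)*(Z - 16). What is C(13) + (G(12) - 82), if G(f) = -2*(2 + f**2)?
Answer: -452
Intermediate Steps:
G(f) = -4 - 2*f**2
C(Z) = 2*Z*(-16 + Z) (C(Z) = (2*Z)*(-16 + Z) = 2*Z*(-16 + Z))
C(13) + (G(12) - 82) = 2*13*(-16 + 13) + ((-4 - 2*12**2) - 82) = 2*13*(-3) + ((-4 - 2*144) - 82) = -78 + ((-4 - 288) - 82) = -78 + (-292 - 82) = -78 - 374 = -452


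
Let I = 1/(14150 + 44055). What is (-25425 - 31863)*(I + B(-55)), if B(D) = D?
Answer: 26199226416/8315 ≈ 3.1508e+6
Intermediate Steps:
I = 1/58205 ≈ 1.7181e-5
(-25425 - 31863)*(I + B(-55)) = (-25425 - 31863)*(1/58205 - 55) = -57288*(-3201274/58205) = 26199226416/8315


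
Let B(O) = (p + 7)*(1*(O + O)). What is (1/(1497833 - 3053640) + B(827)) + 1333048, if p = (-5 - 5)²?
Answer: 2349309020981/1555807 ≈ 1.5100e+6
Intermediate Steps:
p = 100 (p = (-10)² = 100)
B(O) = 214*O (B(O) = (100 + 7)*(1*(O + O)) = 107*(1*(2*O)) = 107*(2*O) = 214*O)
(1/(1497833 - 3053640) + B(827)) + 1333048 = (1/(1497833 - 3053640) + 214*827) + 1333048 = (1/(-1555807) + 176978) + 1333048 = (-1/1555807 + 176978) + 1333048 = 275343611245/1555807 + 1333048 = 2349309020981/1555807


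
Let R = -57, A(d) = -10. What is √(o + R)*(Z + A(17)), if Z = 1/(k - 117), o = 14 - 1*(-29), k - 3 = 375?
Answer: -2609*I*√14/261 ≈ -37.402*I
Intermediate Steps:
k = 378 (k = 3 + 375 = 378)
o = 43 (o = 14 + 29 = 43)
Z = 1/261 (Z = 1/(378 - 117) = 1/261 ≈ 0.0038314)
√(o + R)*(Z + A(17)) = √(43 - 57)*(1/261 - 10) = √(-14)*(-2609/261) = (I*√14)*(-2609/261) = -2609*I*√14/261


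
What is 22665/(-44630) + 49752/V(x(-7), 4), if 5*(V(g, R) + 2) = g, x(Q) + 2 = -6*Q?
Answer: 74009859/8926 ≈ 8291.5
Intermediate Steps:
x(Q) = -2 - 6*Q
V(g, R) = -2 + g/5
22665/(-44630) + 49752/V(x(-7), 4) = 22665/(-44630) + 49752/(-2 + (-2 - 6*(-7))/5) = 22665*(-1/44630) + 49752/(-2 + (-2 + 42)/5) = -4533/8926 + 49752/(-2 + (⅕)*40) = -4533/8926 + 49752/(-2 + 8) = -4533/8926 + 49752/6 = -4533/8926 + 49752*(⅙) = -4533/8926 + 8292 = 74009859/8926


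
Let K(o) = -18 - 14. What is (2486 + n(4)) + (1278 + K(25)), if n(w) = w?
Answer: 3736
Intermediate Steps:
K(o) = -32
(2486 + n(4)) + (1278 + K(25)) = (2486 + 4) + (1278 - 32) = 2490 + 1246 = 3736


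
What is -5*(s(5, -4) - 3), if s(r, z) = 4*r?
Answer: -85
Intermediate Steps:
-5*(s(5, -4) - 3) = -5*(4*5 - 3) = -5*(20 - 3) = -5*17 = -85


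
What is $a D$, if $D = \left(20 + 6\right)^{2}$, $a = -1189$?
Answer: $-803764$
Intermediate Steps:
$D = 676$ ($D = 26^{2} = 676$)
$a D = \left(-1189\right) 676 = -803764$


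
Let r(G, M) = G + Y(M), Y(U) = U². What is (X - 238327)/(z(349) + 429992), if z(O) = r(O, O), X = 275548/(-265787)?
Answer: -63344493897/146752165754 ≈ -0.43164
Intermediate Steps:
X = -275548/265787 (X = 275548*(-1/265787) = -275548/265787 ≈ -1.0367)
r(G, M) = G + M²
z(O) = O + O²
(X - 238327)/(z(349) + 429992) = (-275548/265787 - 238327)/(349*(1 + 349) + 429992) = -63344493897/(265787*(349*350 + 429992)) = -63344493897/(265787*(122150 + 429992)) = -63344493897/265787/552142 = -63344493897/265787*1/552142 = -63344493897/146752165754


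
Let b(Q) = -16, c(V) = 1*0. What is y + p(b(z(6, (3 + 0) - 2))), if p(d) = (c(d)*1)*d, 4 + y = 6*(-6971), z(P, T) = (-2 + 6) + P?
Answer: -41830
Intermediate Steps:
c(V) = 0
z(P, T) = 4 + P
y = -41830 (y = -4 + 6*(-6971) = -4 - 41826 = -41830)
p(d) = 0 (p(d) = (0*1)*d = 0*d = 0)
y + p(b(z(6, (3 + 0) - 2))) = -41830 + 0 = -41830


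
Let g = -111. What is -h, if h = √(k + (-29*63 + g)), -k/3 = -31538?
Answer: -2*√23169 ≈ -304.43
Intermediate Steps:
k = 94614 (k = -3*(-31538) = 94614)
h = 2*√23169 (h = √(94614 + (-29*63 - 111)) = √(94614 + (-1827 - 111)) = √(94614 - 1938) = √92676 = 2*√23169 ≈ 304.43)
-h = -2*√23169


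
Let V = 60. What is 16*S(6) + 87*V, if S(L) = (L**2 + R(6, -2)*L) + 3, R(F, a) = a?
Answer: 5652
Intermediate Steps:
S(L) = 3 + L**2 - 2*L (S(L) = (L**2 - 2*L) + 3 = 3 + L**2 - 2*L)
16*S(6) + 87*V = 16*(3 + 6**2 - 2*6) + 87*60 = 16*(3 + 36 - 12) + 5220 = 16*27 + 5220 = 432 + 5220 = 5652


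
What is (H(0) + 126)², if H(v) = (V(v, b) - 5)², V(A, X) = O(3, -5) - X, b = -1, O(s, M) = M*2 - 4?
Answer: 202500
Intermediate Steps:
O(s, M) = -4 + 2*M (O(s, M) = 2*M - 4 = -4 + 2*M)
V(A, X) = -14 - X (V(A, X) = (-4 + 2*(-5)) - X = (-4 - 10) - X = -14 - X)
H(v) = 324 (H(v) = ((-14 - 1*(-1)) - 5)² = ((-14 + 1) - 5)² = (-13 - 5)² = (-18)² = 324)
(H(0) + 126)² = (324 + 126)² = 450² = 202500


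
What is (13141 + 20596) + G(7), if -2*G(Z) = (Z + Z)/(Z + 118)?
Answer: 4217118/125 ≈ 33737.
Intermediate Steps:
G(Z) = -Z/(118 + Z) (G(Z) = -(Z + Z)/(2*(Z + 118)) = -2*Z/(2*(118 + Z)) = -Z/(118 + Z))
(13141 + 20596) + G(7) = (13141 + 20596) - 1*7/(118 + 7) = 33737 - 1*7/125 = 33737 - 1*7*1/125 = 33737 - 7/125 = 4217118/125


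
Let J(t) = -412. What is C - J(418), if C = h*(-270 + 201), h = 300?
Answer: -20288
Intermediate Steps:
C = -20700 (C = 300*(-270 + 201) = 300*(-69) = -20700)
C - J(418) = -20700 - 1*(-412) = -20700 + 412 = -20288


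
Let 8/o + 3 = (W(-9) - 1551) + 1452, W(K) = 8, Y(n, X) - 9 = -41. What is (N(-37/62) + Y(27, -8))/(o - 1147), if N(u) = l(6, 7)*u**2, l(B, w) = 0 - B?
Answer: 3083717/103620786 ≈ 0.029760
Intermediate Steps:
Y(n, X) = -32 (Y(n, X) = 9 - 41 = -32)
l(B, w) = -B
o = -4/47 (o = 8/(-3 + ((8 - 1551) + 1452)) = 8/(-3 + (-1543 + 1452)) = 8/(-3 - 91) = 8/(-94) = 8*(-1/94) = -4/47 ≈ -0.085106)
N(u) = -6*u**2 (N(u) = (-1*6)*u**2 = -6*u**2)
(N(-37/62) + Y(27, -8))/(o - 1147) = (-6*(-37/62)**2 - 32)/(-4/47 - 1147) = (-6*(-37*1/62)**2 - 32)/(-53913/47) = (-6*(-37/62)**2 - 32)*(-47/53913) = (-6*1369/3844 - 32)*(-47/53913) = (-4107/1922 - 32)*(-47/53913) = -65611/1922*(-47/53913) = 3083717/103620786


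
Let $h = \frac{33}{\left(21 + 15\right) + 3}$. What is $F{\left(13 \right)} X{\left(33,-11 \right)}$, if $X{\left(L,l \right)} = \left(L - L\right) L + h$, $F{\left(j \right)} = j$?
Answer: $11$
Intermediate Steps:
$h = \frac{11}{13}$ ($h = \frac{33}{36 + 3} = \frac{33}{39} = 33 \cdot \frac{1}{39} = \frac{11}{13} \approx 0.84615$)
$X{\left(L,l \right)} = \frac{11}{13}$ ($X{\left(L,l \right)} = \left(L - L\right) L + \frac{11}{13} = 0 L + \frac{11}{13} = 0 + \frac{11}{13} = \frac{11}{13}$)
$F{\left(13 \right)} X{\left(33,-11 \right)} = 13 \cdot \frac{11}{13} = 11$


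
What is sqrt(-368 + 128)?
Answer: 4*I*sqrt(15) ≈ 15.492*I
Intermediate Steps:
sqrt(-368 + 128) = sqrt(-240) = 4*I*sqrt(15)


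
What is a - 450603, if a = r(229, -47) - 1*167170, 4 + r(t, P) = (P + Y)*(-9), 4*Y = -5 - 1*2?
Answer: -2469353/4 ≈ -6.1734e+5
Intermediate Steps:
Y = -7/4 (Y = (-5 - 1*2)/4 = (-5 - 2)/4 = (¼)*(-7) = -7/4 ≈ -1.7500)
r(t, P) = 47/4 - 9*P (r(t, P) = -4 + (P - 7/4)*(-9) = -4 + (-7/4 + P)*(-9) = -4 + (63/4 - 9*P) = 47/4 - 9*P)
a = -666941/4 (a = (47/4 - 9*(-47)) - 1*167170 = (47/4 + 423) - 167170 = 1739/4 - 167170 = -666941/4 ≈ -1.6674e+5)
a - 450603 = -666941/4 - 450603 = -2469353/4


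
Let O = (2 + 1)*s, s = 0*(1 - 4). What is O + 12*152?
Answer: 1824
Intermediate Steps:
s = 0 (s = 0*(-3) = 0)
O = 0 (O = (2 + 1)*0 = 3*0 = 0)
O + 12*152 = 0 + 12*152 = 0 + 1824 = 1824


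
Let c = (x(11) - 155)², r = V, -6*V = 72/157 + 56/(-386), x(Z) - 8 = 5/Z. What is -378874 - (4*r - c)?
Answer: -3931117025630/10999263 ≈ -3.5740e+5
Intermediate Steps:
x(Z) = 8 + 5/Z
V = -4750/90903 (V = -(72/157 + 56/(-386))/6 = -(72*(1/157) + 56*(-1/386))/6 = -(72/157 - 28/193)/6 = -⅙*9500/30301 = -4750/90903 ≈ -0.052253)
r = -4750/90903 ≈ -0.052253
c = 2598544/121 (c = ((8 + 5/11) - 155)² = (93/11 - 155)² = (-1612/11)² = 2598544/121 ≈ 21476.)
-378874 - (4*r - c) = -378874 - (4*(-4750/90903) - 1*2598544/121) = -378874 - (-19000/90903 - 2598544/121) = -378874 - 1*(-236217744232/10999263) = -378874 + 236217744232/10999263 = -3931117025630/10999263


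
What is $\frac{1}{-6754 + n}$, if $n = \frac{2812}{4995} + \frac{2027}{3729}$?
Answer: $- \frac{167805}{1133169287} \approx -0.00014808$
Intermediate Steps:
$n = \frac{185683}{167805}$ ($n = 2812 \cdot \frac{1}{4995} + 2027 \cdot \frac{1}{3729} = \frac{76}{135} + \frac{2027}{3729} = \frac{185683}{167805} \approx 1.1065$)
$\frac{1}{-6754 + n} = \frac{1}{-6754 + \frac{185683}{167805}} = \frac{1}{- \frac{1133169287}{167805}} = - \frac{167805}{1133169287}$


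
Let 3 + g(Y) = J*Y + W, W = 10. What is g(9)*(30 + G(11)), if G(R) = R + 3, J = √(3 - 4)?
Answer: 308 + 396*I ≈ 308.0 + 396.0*I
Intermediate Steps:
J = I (J = √(-1) = I ≈ 1.0*I)
G(R) = 3 + R
g(Y) = 7 + I*Y (g(Y) = -3 + (I*Y + 10) = -3 + (10 + I*Y) = 7 + I*Y)
g(9)*(30 + G(11)) = (7 + I*9)*(30 + (3 + 11)) = (7 + 9*I)*(30 + 14) = (7 + 9*I)*44 = 308 + 396*I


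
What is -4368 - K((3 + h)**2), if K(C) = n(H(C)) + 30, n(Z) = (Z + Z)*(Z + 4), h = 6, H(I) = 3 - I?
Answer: -15942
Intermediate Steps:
n(Z) = 2*Z*(4 + Z) (n(Z) = (2*Z)*(4 + Z) = 2*Z*(4 + Z))
K(C) = 30 + 2*(3 - C)*(7 - C) (K(C) = 2*(3 - C)*(4 + (3 - C)) + 30 = 2*(3 - C)*(7 - C) + 30 = 30 + 2*(3 - C)*(7 - C))
-4368 - K((3 + h)**2) = -4368 - (30 + 2*(-7 + (3 + 6)**2)*(-3 + (3 + 6)**2)) = -4368 - (30 + 2*(-7 + 9**2)*(-3 + 9**2)) = -4368 - (30 + 2*(-7 + 81)*(-3 + 81)) = -4368 - (30 + 2*74*78) = -4368 - (30 + 11544) = -4368 - 1*11574 = -4368 - 11574 = -15942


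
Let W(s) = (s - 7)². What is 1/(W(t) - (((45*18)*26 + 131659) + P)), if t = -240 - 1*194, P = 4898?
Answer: 1/36864 ≈ 2.7127e-5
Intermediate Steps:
t = -434 (t = -240 - 194 = -434)
W(s) = (-7 + s)²
1/(W(t) - (((45*18)*26 + 131659) + P)) = 1/((-7 - 434)² - (((45*18)*26 + 131659) + 4898)) = 1/((-441)² - ((810*26 + 131659) + 4898)) = 1/(194481 - ((21060 + 131659) + 4898)) = 1/(194481 - (152719 + 4898)) = 1/(194481 - 1*157617) = 1/(194481 - 157617) = 1/36864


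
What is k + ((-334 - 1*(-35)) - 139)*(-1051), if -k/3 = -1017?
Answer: 463389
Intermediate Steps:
k = 3051 (k = -3*(-1017) = 3051)
k + ((-334 - 1*(-35)) - 139)*(-1051) = 3051 + ((-334 - 1*(-35)) - 139)*(-1051) = 3051 + ((-334 + 35) - 139)*(-1051) = 3051 + (-299 - 139)*(-1051) = 3051 - 438*(-1051) = 3051 + 460338 = 463389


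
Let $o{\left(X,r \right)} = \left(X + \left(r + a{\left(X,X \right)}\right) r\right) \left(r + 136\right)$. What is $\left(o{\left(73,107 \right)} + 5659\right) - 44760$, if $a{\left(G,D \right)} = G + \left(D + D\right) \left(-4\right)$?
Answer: $-10525766$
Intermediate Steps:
$a{\left(G,D \right)} = G - 8 D$ ($a{\left(G,D \right)} = G + 2 D \left(-4\right) = G - 8 D$)
$o{\left(X,r \right)} = \left(136 + r\right) \left(X + r \left(r - 7 X\right)\right)$ ($o{\left(X,r \right)} = \left(X + \left(r + \left(X - 8 X\right)\right) r\right) \left(r + 136\right) = \left(X + \left(r - 7 X\right) r\right) \left(136 + r\right) = \left(X + r \left(r - 7 X\right)\right) \left(136 + r\right) = \left(136 + r\right) \left(X + r \left(r - 7 X\right)\right)$)
$\left(o{\left(73,107 \right)} + 5659\right) - 44760 = \left(\left(107^{3} + 136 \cdot 73 + 136 \cdot 107^{2} - 69423 \cdot 107 - 511 \cdot 107^{2}\right) + 5659\right) - 44760 = \left(\left(1225043 + 9928 + 136 \cdot 11449 - 7428261 - 511 \cdot 11449\right) + 5659\right) - 44760 = \left(\left(1225043 + 9928 + 1557064 - 7428261 - 5850439\right) + 5659\right) - 44760 = \left(-10486665 + 5659\right) - 44760 = -10481006 - 44760 = -10525766$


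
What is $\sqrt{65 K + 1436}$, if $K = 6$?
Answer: $\sqrt{1826} \approx 42.732$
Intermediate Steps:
$\sqrt{65 K + 1436} = \sqrt{65 \cdot 6 + 1436} = \sqrt{390 + 1436} = \sqrt{1826}$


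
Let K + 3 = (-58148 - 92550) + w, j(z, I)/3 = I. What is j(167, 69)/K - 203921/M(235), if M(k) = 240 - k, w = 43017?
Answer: -21959029999/538420 ≈ -40784.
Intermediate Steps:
j(z, I) = 3*I
K = -107684 (K = -3 + ((-58148 - 92550) + 43017) = -3 + (-150698 + 43017) = -3 - 107681 = -107684)
j(167, 69)/K - 203921/M(235) = (3*69)/(-107684) - 203921/(240 - 1*235) = 207*(-1/107684) - 203921/(240 - 235) = -207/107684 - 203921/5 = -21959029999/538420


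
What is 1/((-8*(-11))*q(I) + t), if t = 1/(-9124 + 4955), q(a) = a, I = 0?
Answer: -4169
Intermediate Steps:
t = -1/4169 (t = 1/(-4169) = -1/4169 ≈ -0.00023987)
1/((-8*(-11))*q(I) + t) = 1/(-8*(-11)*0 - 1/4169) = 1/(88*0 - 1/4169) = 1/(0 - 1/4169) = 1/(-1/4169) = -4169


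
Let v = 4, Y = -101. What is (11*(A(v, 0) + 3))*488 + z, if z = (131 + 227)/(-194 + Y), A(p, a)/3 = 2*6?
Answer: 61758482/295 ≈ 2.0935e+5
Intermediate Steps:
A(p, a) = 36 (A(p, a) = 3*(2*6) = 3*12 = 36)
z = -358/295 (z = (131 + 227)/(-194 - 101) = 358/(-295) = 358*(-1/295) = -358/295 ≈ -1.2136)
(11*(A(v, 0) + 3))*488 + z = (11*(36 + 3))*488 - 358/295 = (11*39)*488 - 358/295 = 429*488 - 358/295 = 209352 - 358/295 = 61758482/295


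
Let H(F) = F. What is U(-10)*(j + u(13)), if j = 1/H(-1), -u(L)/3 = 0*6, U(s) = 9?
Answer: -9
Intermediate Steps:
u(L) = 0 (u(L) = -0*6 = -3*0 = 0)
j = -1 (j = 1/(-1) = -1)
U(-10)*(j + u(13)) = 9*(-1 + 0) = 9*(-1) = -9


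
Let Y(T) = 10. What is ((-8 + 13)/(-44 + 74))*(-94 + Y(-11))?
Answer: -14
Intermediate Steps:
((-8 + 13)/(-44 + 74))*(-94 + Y(-11)) = ((-8 + 13)/(-44 + 74))*(-94 + 10) = (5/30)*(-84) = (5*(1/30))*(-84) = (⅙)*(-84) = -14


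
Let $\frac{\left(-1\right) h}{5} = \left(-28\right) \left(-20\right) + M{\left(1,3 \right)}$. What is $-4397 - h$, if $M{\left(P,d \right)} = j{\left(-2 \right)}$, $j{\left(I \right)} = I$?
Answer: $-1607$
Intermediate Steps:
$M{\left(P,d \right)} = -2$
$h = -2790$ ($h = - 5 \left(\left(-28\right) \left(-20\right) - 2\right) = - 5 \left(560 - 2\right) = \left(-5\right) 558 = -2790$)
$-4397 - h = -4397 - -2790 = -4397 + 2790 = -1607$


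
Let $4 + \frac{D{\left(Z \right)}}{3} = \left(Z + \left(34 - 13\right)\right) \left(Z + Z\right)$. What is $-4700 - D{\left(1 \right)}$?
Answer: $-4820$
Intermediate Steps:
$D{\left(Z \right)} = -12 + 6 Z \left(21 + Z\right)$ ($D{\left(Z \right)} = -12 + 3 \left(Z + \left(34 - 13\right)\right) \left(Z + Z\right) = -12 + 3 \left(Z + \left(34 - 13\right)\right) 2 Z = -12 + 3 \left(Z + 21\right) 2 Z = -12 + 3 \left(21 + Z\right) 2 Z = -12 + 3 \cdot 2 Z \left(21 + Z\right) = -12 + 6 Z \left(21 + Z\right)$)
$-4700 - D{\left(1 \right)} = -4700 - \left(-12 + 6 \cdot 1^{2} + 126 \cdot 1\right) = -4700 - \left(-12 + 6 \cdot 1 + 126\right) = -4700 - \left(-12 + 6 + 126\right) = -4700 - 120 = -4820$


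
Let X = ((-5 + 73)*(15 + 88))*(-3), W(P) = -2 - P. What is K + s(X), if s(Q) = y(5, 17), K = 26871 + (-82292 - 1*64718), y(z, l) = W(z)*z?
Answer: -120174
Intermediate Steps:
y(z, l) = z*(-2 - z) (y(z, l) = (-2 - z)*z = z*(-2 - z))
K = -120139 (K = 26871 + (-82292 - 64718) = 26871 - 147010 = -120139)
X = -21012 (X = (68*103)*(-3) = 7004*(-3) = -21012)
s(Q) = -35 (s(Q) = -1*5*(2 + 5) = -1*5*7 = -35)
K + s(X) = -120139 - 35 = -120174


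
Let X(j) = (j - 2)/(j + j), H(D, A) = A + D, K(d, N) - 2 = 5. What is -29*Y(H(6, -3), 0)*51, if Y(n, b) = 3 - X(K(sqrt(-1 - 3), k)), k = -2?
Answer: -54723/14 ≈ -3908.8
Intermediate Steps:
K(d, N) = 7 (K(d, N) = 2 + 5 = 7)
X(j) = (-2 + j)/(2*j) (X(j) = (-2 + j)/((2*j)) = (-2 + j)*(1/(2*j)) = (-2 + j)/(2*j))
Y(n, b) = 37/14 (Y(n, b) = 3 - (-2 + 7)/(2*7) = 3 - 5/(2*7) = 3 - 1*5/14 = 3 - 5/14 = 37/14)
-29*Y(H(6, -3), 0)*51 = -29*37/14*51 = -1073/14*51 = -54723/14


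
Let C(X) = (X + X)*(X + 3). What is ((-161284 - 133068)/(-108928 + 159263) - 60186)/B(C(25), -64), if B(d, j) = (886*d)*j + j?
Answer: 1514878331/1997938698720 ≈ 0.00075822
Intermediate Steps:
C(X) = 2*X*(3 + X) (C(X) = (2*X)*(3 + X) = 2*X*(3 + X))
B(d, j) = j + 886*d*j (B(d, j) = 886*d*j + j = j + 886*d*j)
((-161284 - 133068)/(-108928 + 159263) - 60186)/B(C(25), -64) = ((-161284 - 133068)/(-108928 + 159263) - 60186)/((-64*(1 + 886*(2*25*(3 + 25))))) = (-294352/50335 - 60186)/((-64*(1 + 886*(2*25*28)))) = (-294352*1/50335 - 60186)/((-64*(1 + 886*1400))) = (-294352/50335 - 60186)/((-64*(1 + 1240400))) = -3029756662/(50335*((-64*1240401))) = -3029756662/50335/(-79385664) = -3029756662/50335*(-1/79385664) = 1514878331/1997938698720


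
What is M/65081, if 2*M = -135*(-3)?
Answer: 405/130162 ≈ 0.0031115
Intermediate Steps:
M = 405/2 (M = (-135*(-3))/2 = (1/2)*405 = 405/2 ≈ 202.50)
M/65081 = (405/2)/65081 = (405/2)*(1/65081) = 405/130162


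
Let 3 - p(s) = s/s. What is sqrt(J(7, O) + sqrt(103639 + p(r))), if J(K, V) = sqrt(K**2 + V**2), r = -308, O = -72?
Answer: sqrt(sqrt(5233) + sqrt(103641)) ≈ 19.856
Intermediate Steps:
p(s) = 2 (p(s) = 3 - s/s = 3 - 1*1 = 3 - 1 = 2)
sqrt(J(7, O) + sqrt(103639 + p(r))) = sqrt(sqrt(7**2 + (-72)**2) + sqrt(103639 + 2)) = sqrt(sqrt(49 + 5184) + sqrt(103641)) = sqrt(sqrt(5233) + sqrt(103641))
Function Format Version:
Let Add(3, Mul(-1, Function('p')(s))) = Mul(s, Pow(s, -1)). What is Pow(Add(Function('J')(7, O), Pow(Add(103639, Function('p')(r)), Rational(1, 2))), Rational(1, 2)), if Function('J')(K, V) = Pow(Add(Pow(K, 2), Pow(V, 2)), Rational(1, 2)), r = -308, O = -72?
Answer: Pow(Add(Pow(5233, Rational(1, 2)), Pow(103641, Rational(1, 2))), Rational(1, 2)) ≈ 19.856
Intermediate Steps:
Function('p')(s) = 2 (Function('p')(s) = Add(3, Mul(-1, Mul(s, Pow(s, -1)))) = Add(3, Mul(-1, 1)) = Add(3, -1) = 2)
Pow(Add(Function('J')(7, O), Pow(Add(103639, Function('p')(r)), Rational(1, 2))), Rational(1, 2)) = Pow(Add(Pow(Add(Pow(7, 2), Pow(-72, 2)), Rational(1, 2)), Pow(Add(103639, 2), Rational(1, 2))), Rational(1, 2)) = Pow(Add(Pow(Add(49, 5184), Rational(1, 2)), Pow(103641, Rational(1, 2))), Rational(1, 2)) = Pow(Add(Pow(5233, Rational(1, 2)), Pow(103641, Rational(1, 2))), Rational(1, 2))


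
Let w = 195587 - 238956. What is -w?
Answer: 43369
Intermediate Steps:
w = -43369
-w = -1*(-43369) = 43369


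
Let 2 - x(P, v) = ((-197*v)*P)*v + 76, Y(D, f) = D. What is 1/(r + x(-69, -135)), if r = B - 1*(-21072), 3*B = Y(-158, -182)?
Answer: -3/743134439 ≈ -4.0370e-9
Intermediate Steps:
B = -158/3 (B = (⅓)*(-158) = -158/3 ≈ -52.667)
x(P, v) = -74 + 197*P*v² (x(P, v) = 2 - (((-197*v)*P)*v + 76) = 2 - ((-197*P*v)*v + 76) = 2 - (-197*P*v² + 76) = 2 - (76 - 197*P*v²) = 2 + (-76 + 197*P*v²) = -74 + 197*P*v²)
r = 63058/3 (r = -158/3 - 1*(-21072) = -158/3 + 21072 = 63058/3 ≈ 21019.)
1/(r + x(-69, -135)) = 1/(63058/3 + (-74 + 197*(-69)*(-135)²)) = 1/(63058/3 + (-74 + 197*(-69)*18225)) = 1/(63058/3 + (-74 - 247732425)) = 1/(63058/3 - 247732499) = 1/(-743134439/3) = -3/743134439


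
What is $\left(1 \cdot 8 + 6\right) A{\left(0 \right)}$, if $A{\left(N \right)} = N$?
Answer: $0$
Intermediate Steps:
$\left(1 \cdot 8 + 6\right) A{\left(0 \right)} = \left(1 \cdot 8 + 6\right) 0 = \left(8 + 6\right) 0 = 14 \cdot 0 = 0$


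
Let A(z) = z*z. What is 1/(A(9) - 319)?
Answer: -1/238 ≈ -0.0042017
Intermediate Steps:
A(z) = z**2
1/(A(9) - 319) = 1/(9**2 - 319) = 1/(81 - 319) = 1/(-238) = -1/238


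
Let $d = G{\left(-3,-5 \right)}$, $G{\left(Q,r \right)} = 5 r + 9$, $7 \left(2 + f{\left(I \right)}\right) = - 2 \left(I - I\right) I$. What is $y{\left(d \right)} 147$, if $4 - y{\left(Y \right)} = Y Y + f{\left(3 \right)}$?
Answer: $-36750$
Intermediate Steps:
$f{\left(I \right)} = -2$ ($f{\left(I \right)} = -2 + \frac{- 2 \left(I - I\right) I}{7} = -2 + \frac{\left(-2\right) 0 I}{7} = -2 + \frac{0 I}{7} = -2 + \frac{1}{7} \cdot 0 = -2 + 0 = -2$)
$G{\left(Q,r \right)} = 9 + 5 r$
$d = -16$ ($d = 9 + 5 \left(-5\right) = 9 - 25 = -16$)
$y{\left(Y \right)} = 6 - Y^{2}$ ($y{\left(Y \right)} = 4 - \left(Y Y - 2\right) = 4 - \left(Y^{2} - 2\right) = 4 - \left(-2 + Y^{2}\right) = 6 - Y^{2}$)
$y{\left(d \right)} 147 = \left(6 - \left(-16\right)^{2}\right) 147 = \left(6 - 256\right) 147 = \left(-250\right) 147 = -36750$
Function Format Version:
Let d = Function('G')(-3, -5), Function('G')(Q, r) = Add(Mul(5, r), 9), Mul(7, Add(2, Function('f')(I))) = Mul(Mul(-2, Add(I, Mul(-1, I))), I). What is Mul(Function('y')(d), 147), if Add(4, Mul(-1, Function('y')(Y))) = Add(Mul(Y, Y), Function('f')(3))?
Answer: -36750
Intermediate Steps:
Function('f')(I) = -2 (Function('f')(I) = Add(-2, Mul(Rational(1, 7), Mul(Mul(-2, Add(I, Mul(-1, I))), I))) = Add(-2, Mul(Rational(1, 7), Mul(Mul(-2, 0), I))) = Add(-2, Mul(Rational(1, 7), Mul(0, I))) = Add(-2, Mul(Rational(1, 7), 0)) = Add(-2, 0) = -2)
Function('G')(Q, r) = Add(9, Mul(5, r))
d = -16 (d = Add(9, Mul(5, -5)) = Add(9, -25) = -16)
Function('y')(Y) = Add(6, Mul(-1, Pow(Y, 2))) (Function('y')(Y) = Add(4, Mul(-1, Add(Mul(Y, Y), -2))) = Add(4, Mul(-1, Add(Pow(Y, 2), -2))) = Add(4, Mul(-1, Add(-2, Pow(Y, 2)))) = Add(4, Add(2, Mul(-1, Pow(Y, 2)))) = Add(6, Mul(-1, Pow(Y, 2))))
Mul(Function('y')(d), 147) = Mul(Add(6, Mul(-1, Pow(-16, 2))), 147) = Mul(Add(6, Mul(-1, 256)), 147) = Mul(Add(6, -256), 147) = Mul(-250, 147) = -36750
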